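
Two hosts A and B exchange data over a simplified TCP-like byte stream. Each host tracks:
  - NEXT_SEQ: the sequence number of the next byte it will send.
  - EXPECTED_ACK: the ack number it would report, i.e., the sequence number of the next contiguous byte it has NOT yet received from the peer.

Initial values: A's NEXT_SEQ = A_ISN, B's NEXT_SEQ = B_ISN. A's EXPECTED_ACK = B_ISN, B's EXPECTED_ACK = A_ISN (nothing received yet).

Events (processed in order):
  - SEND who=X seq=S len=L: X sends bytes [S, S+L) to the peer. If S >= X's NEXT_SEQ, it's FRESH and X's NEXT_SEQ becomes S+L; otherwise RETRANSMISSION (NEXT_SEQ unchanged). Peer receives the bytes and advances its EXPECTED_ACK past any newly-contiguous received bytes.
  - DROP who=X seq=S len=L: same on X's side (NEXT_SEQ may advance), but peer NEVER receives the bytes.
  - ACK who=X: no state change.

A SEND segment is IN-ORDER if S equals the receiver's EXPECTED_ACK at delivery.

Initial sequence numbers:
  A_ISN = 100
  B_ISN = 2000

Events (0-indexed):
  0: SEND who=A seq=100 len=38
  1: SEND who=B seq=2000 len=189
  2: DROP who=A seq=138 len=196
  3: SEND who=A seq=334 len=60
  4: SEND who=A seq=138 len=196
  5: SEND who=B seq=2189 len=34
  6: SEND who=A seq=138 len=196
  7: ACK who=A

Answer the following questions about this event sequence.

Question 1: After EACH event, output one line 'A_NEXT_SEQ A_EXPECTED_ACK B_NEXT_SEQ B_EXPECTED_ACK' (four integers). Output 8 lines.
138 2000 2000 138
138 2189 2189 138
334 2189 2189 138
394 2189 2189 138
394 2189 2189 394
394 2223 2223 394
394 2223 2223 394
394 2223 2223 394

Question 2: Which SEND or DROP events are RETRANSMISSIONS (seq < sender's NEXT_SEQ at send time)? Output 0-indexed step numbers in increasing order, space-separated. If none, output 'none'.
Step 0: SEND seq=100 -> fresh
Step 1: SEND seq=2000 -> fresh
Step 2: DROP seq=138 -> fresh
Step 3: SEND seq=334 -> fresh
Step 4: SEND seq=138 -> retransmit
Step 5: SEND seq=2189 -> fresh
Step 6: SEND seq=138 -> retransmit

Answer: 4 6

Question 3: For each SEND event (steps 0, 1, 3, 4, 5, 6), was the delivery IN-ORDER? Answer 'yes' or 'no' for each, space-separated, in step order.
Step 0: SEND seq=100 -> in-order
Step 1: SEND seq=2000 -> in-order
Step 3: SEND seq=334 -> out-of-order
Step 4: SEND seq=138 -> in-order
Step 5: SEND seq=2189 -> in-order
Step 6: SEND seq=138 -> out-of-order

Answer: yes yes no yes yes no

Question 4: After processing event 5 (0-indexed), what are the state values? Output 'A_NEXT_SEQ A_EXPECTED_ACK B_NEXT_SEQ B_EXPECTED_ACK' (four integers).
After event 0: A_seq=138 A_ack=2000 B_seq=2000 B_ack=138
After event 1: A_seq=138 A_ack=2189 B_seq=2189 B_ack=138
After event 2: A_seq=334 A_ack=2189 B_seq=2189 B_ack=138
After event 3: A_seq=394 A_ack=2189 B_seq=2189 B_ack=138
After event 4: A_seq=394 A_ack=2189 B_seq=2189 B_ack=394
After event 5: A_seq=394 A_ack=2223 B_seq=2223 B_ack=394

394 2223 2223 394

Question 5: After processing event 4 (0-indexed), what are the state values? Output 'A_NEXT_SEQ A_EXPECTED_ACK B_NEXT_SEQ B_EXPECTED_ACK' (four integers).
After event 0: A_seq=138 A_ack=2000 B_seq=2000 B_ack=138
After event 1: A_seq=138 A_ack=2189 B_seq=2189 B_ack=138
After event 2: A_seq=334 A_ack=2189 B_seq=2189 B_ack=138
After event 3: A_seq=394 A_ack=2189 B_seq=2189 B_ack=138
After event 4: A_seq=394 A_ack=2189 B_seq=2189 B_ack=394

394 2189 2189 394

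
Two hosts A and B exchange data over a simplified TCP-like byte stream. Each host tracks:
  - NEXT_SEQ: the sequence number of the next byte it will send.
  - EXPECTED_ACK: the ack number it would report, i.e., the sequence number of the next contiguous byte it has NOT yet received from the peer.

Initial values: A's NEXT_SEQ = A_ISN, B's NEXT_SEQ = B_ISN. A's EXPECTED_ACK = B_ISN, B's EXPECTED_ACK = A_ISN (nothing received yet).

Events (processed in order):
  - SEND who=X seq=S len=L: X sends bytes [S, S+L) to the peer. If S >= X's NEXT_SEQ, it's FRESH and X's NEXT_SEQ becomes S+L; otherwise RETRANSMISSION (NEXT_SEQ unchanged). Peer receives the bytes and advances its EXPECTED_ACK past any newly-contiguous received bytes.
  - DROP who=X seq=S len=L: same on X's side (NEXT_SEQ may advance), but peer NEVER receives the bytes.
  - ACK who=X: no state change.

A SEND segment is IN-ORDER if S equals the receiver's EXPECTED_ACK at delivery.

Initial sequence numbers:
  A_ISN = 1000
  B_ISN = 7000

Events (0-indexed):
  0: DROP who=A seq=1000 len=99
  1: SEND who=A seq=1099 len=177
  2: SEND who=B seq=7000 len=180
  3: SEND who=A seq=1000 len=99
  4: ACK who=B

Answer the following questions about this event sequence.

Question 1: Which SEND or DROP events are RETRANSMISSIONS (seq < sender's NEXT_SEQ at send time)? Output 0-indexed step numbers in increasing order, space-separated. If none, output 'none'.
Answer: 3

Derivation:
Step 0: DROP seq=1000 -> fresh
Step 1: SEND seq=1099 -> fresh
Step 2: SEND seq=7000 -> fresh
Step 3: SEND seq=1000 -> retransmit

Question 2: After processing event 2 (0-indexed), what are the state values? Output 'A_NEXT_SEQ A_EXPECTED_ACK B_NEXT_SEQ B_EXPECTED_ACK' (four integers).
After event 0: A_seq=1099 A_ack=7000 B_seq=7000 B_ack=1000
After event 1: A_seq=1276 A_ack=7000 B_seq=7000 B_ack=1000
After event 2: A_seq=1276 A_ack=7180 B_seq=7180 B_ack=1000

1276 7180 7180 1000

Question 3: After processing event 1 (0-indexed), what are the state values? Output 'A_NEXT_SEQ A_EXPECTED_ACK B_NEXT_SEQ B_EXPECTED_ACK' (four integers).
After event 0: A_seq=1099 A_ack=7000 B_seq=7000 B_ack=1000
After event 1: A_seq=1276 A_ack=7000 B_seq=7000 B_ack=1000

1276 7000 7000 1000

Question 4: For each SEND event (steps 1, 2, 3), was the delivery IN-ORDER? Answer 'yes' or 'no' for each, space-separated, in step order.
Answer: no yes yes

Derivation:
Step 1: SEND seq=1099 -> out-of-order
Step 2: SEND seq=7000 -> in-order
Step 3: SEND seq=1000 -> in-order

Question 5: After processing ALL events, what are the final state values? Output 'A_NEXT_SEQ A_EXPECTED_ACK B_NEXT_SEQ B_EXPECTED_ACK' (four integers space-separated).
After event 0: A_seq=1099 A_ack=7000 B_seq=7000 B_ack=1000
After event 1: A_seq=1276 A_ack=7000 B_seq=7000 B_ack=1000
After event 2: A_seq=1276 A_ack=7180 B_seq=7180 B_ack=1000
After event 3: A_seq=1276 A_ack=7180 B_seq=7180 B_ack=1276
After event 4: A_seq=1276 A_ack=7180 B_seq=7180 B_ack=1276

Answer: 1276 7180 7180 1276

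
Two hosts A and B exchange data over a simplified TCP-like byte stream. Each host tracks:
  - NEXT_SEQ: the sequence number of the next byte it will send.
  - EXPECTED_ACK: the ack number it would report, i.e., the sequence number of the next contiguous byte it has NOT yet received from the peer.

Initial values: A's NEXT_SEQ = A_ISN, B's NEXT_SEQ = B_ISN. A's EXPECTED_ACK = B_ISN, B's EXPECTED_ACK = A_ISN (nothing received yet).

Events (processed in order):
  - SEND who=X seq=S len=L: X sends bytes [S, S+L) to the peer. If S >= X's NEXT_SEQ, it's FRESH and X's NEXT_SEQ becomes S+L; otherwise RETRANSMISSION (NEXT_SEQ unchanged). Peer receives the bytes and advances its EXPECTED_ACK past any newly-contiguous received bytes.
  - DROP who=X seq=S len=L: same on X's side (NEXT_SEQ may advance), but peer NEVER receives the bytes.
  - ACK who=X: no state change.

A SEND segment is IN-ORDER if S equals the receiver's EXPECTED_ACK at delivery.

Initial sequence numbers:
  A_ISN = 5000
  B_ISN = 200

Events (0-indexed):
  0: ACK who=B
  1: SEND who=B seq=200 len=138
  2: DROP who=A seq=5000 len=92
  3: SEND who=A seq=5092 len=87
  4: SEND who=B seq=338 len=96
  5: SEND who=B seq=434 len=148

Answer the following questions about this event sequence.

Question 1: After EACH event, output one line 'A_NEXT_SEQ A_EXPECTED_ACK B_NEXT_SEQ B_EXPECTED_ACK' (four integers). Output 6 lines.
5000 200 200 5000
5000 338 338 5000
5092 338 338 5000
5179 338 338 5000
5179 434 434 5000
5179 582 582 5000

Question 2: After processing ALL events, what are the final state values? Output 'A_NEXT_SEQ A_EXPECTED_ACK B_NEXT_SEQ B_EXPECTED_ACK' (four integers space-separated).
After event 0: A_seq=5000 A_ack=200 B_seq=200 B_ack=5000
After event 1: A_seq=5000 A_ack=338 B_seq=338 B_ack=5000
After event 2: A_seq=5092 A_ack=338 B_seq=338 B_ack=5000
After event 3: A_seq=5179 A_ack=338 B_seq=338 B_ack=5000
After event 4: A_seq=5179 A_ack=434 B_seq=434 B_ack=5000
After event 5: A_seq=5179 A_ack=582 B_seq=582 B_ack=5000

Answer: 5179 582 582 5000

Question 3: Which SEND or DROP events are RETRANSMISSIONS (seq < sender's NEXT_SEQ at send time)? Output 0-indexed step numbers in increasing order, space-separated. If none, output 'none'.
Step 1: SEND seq=200 -> fresh
Step 2: DROP seq=5000 -> fresh
Step 3: SEND seq=5092 -> fresh
Step 4: SEND seq=338 -> fresh
Step 5: SEND seq=434 -> fresh

Answer: none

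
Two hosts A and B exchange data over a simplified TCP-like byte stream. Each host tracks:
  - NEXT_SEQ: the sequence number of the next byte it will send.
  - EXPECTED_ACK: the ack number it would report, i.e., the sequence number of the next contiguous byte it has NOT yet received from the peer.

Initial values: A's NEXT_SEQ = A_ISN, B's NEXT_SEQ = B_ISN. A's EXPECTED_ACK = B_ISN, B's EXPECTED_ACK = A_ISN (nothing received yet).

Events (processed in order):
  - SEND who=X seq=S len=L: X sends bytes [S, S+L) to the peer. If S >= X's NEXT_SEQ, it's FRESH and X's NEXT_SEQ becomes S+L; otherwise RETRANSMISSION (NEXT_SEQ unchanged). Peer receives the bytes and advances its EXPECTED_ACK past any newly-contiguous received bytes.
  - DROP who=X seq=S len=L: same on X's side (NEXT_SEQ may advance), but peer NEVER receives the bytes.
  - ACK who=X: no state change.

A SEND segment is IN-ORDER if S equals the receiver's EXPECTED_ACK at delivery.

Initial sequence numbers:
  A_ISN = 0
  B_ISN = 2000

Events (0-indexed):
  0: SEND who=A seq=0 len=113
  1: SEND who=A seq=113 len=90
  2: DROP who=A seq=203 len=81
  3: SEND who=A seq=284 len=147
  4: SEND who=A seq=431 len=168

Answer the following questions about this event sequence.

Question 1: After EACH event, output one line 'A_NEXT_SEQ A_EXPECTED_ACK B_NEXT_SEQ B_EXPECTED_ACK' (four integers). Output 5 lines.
113 2000 2000 113
203 2000 2000 203
284 2000 2000 203
431 2000 2000 203
599 2000 2000 203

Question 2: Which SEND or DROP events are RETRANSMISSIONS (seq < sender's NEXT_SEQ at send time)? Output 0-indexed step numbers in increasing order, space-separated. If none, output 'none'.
Answer: none

Derivation:
Step 0: SEND seq=0 -> fresh
Step 1: SEND seq=113 -> fresh
Step 2: DROP seq=203 -> fresh
Step 3: SEND seq=284 -> fresh
Step 4: SEND seq=431 -> fresh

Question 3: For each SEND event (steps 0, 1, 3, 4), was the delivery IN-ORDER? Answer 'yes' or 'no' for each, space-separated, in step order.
Answer: yes yes no no

Derivation:
Step 0: SEND seq=0 -> in-order
Step 1: SEND seq=113 -> in-order
Step 3: SEND seq=284 -> out-of-order
Step 4: SEND seq=431 -> out-of-order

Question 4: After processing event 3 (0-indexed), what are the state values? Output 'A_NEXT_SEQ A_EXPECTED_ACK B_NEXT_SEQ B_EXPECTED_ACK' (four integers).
After event 0: A_seq=113 A_ack=2000 B_seq=2000 B_ack=113
After event 1: A_seq=203 A_ack=2000 B_seq=2000 B_ack=203
After event 2: A_seq=284 A_ack=2000 B_seq=2000 B_ack=203
After event 3: A_seq=431 A_ack=2000 B_seq=2000 B_ack=203

431 2000 2000 203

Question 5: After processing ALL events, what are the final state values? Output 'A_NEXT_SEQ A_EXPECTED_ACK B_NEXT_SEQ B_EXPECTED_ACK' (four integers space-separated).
After event 0: A_seq=113 A_ack=2000 B_seq=2000 B_ack=113
After event 1: A_seq=203 A_ack=2000 B_seq=2000 B_ack=203
After event 2: A_seq=284 A_ack=2000 B_seq=2000 B_ack=203
After event 3: A_seq=431 A_ack=2000 B_seq=2000 B_ack=203
After event 4: A_seq=599 A_ack=2000 B_seq=2000 B_ack=203

Answer: 599 2000 2000 203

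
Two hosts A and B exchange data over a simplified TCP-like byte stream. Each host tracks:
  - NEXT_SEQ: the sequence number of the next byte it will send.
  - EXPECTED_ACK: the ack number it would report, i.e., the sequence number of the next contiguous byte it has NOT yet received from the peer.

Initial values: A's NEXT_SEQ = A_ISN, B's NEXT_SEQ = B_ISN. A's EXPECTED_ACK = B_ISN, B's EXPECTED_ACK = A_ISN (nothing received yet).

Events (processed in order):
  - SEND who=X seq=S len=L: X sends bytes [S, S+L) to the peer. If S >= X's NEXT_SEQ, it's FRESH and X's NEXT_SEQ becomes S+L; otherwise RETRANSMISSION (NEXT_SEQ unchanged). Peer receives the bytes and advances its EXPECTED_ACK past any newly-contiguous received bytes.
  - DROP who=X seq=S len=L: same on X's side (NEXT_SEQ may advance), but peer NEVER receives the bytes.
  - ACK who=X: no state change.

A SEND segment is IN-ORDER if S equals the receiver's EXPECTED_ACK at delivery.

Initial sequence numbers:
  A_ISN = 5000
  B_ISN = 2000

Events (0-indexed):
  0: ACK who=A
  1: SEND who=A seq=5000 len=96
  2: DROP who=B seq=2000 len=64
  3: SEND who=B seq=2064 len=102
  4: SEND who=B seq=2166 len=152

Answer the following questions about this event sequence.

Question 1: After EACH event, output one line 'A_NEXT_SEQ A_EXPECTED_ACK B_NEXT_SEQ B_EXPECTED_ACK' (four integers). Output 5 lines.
5000 2000 2000 5000
5096 2000 2000 5096
5096 2000 2064 5096
5096 2000 2166 5096
5096 2000 2318 5096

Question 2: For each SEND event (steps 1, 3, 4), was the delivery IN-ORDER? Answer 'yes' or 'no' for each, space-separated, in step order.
Answer: yes no no

Derivation:
Step 1: SEND seq=5000 -> in-order
Step 3: SEND seq=2064 -> out-of-order
Step 4: SEND seq=2166 -> out-of-order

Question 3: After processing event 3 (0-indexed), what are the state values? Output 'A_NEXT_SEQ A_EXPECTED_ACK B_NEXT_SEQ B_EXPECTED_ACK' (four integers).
After event 0: A_seq=5000 A_ack=2000 B_seq=2000 B_ack=5000
After event 1: A_seq=5096 A_ack=2000 B_seq=2000 B_ack=5096
After event 2: A_seq=5096 A_ack=2000 B_seq=2064 B_ack=5096
After event 3: A_seq=5096 A_ack=2000 B_seq=2166 B_ack=5096

5096 2000 2166 5096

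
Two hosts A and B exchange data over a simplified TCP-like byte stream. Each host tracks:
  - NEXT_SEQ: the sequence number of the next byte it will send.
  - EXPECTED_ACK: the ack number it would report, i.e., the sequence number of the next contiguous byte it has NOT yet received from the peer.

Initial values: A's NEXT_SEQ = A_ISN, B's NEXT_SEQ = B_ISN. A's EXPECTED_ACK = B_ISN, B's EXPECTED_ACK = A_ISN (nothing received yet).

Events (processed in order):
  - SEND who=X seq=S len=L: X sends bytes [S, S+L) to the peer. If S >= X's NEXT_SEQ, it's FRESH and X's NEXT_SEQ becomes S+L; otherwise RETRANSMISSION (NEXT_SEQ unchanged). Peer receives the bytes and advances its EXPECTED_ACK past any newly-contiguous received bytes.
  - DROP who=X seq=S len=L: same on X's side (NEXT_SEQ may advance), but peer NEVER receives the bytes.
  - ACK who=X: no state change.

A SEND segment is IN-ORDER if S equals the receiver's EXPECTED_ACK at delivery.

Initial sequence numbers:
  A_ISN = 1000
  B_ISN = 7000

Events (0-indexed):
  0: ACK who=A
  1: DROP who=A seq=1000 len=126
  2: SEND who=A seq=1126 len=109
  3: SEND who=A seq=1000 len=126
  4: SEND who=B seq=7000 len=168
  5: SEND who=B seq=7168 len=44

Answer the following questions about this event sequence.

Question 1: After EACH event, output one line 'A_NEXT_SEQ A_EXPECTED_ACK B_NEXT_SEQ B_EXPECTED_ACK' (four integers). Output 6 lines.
1000 7000 7000 1000
1126 7000 7000 1000
1235 7000 7000 1000
1235 7000 7000 1235
1235 7168 7168 1235
1235 7212 7212 1235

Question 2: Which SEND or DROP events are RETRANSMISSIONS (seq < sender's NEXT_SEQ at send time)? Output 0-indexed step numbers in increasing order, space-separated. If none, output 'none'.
Step 1: DROP seq=1000 -> fresh
Step 2: SEND seq=1126 -> fresh
Step 3: SEND seq=1000 -> retransmit
Step 4: SEND seq=7000 -> fresh
Step 5: SEND seq=7168 -> fresh

Answer: 3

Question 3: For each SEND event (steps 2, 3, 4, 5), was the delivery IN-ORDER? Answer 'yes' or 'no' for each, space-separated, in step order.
Step 2: SEND seq=1126 -> out-of-order
Step 3: SEND seq=1000 -> in-order
Step 4: SEND seq=7000 -> in-order
Step 5: SEND seq=7168 -> in-order

Answer: no yes yes yes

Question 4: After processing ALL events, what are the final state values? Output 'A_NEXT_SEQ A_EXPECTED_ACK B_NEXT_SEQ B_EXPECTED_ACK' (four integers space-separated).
After event 0: A_seq=1000 A_ack=7000 B_seq=7000 B_ack=1000
After event 1: A_seq=1126 A_ack=7000 B_seq=7000 B_ack=1000
After event 2: A_seq=1235 A_ack=7000 B_seq=7000 B_ack=1000
After event 3: A_seq=1235 A_ack=7000 B_seq=7000 B_ack=1235
After event 4: A_seq=1235 A_ack=7168 B_seq=7168 B_ack=1235
After event 5: A_seq=1235 A_ack=7212 B_seq=7212 B_ack=1235

Answer: 1235 7212 7212 1235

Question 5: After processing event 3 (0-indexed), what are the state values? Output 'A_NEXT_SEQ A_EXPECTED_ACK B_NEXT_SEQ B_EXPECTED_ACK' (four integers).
After event 0: A_seq=1000 A_ack=7000 B_seq=7000 B_ack=1000
After event 1: A_seq=1126 A_ack=7000 B_seq=7000 B_ack=1000
After event 2: A_seq=1235 A_ack=7000 B_seq=7000 B_ack=1000
After event 3: A_seq=1235 A_ack=7000 B_seq=7000 B_ack=1235

1235 7000 7000 1235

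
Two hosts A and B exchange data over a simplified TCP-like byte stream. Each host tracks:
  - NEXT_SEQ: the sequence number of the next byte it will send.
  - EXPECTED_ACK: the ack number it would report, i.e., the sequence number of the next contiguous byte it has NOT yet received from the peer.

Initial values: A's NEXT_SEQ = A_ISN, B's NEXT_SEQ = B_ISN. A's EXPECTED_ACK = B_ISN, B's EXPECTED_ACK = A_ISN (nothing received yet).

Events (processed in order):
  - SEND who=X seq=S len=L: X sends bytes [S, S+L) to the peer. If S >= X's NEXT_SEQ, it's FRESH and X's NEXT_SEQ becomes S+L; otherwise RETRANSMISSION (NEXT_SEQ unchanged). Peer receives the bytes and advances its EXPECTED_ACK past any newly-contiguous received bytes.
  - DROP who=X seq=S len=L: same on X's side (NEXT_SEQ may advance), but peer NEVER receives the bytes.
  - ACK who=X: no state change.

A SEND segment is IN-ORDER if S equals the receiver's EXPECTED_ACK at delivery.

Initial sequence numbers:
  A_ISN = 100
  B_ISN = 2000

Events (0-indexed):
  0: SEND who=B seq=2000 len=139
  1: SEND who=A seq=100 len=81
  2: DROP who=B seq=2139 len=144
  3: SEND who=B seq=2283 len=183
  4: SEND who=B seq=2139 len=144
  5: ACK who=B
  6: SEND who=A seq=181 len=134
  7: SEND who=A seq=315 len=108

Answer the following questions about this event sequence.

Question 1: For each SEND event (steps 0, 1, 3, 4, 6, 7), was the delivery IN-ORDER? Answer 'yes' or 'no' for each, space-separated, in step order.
Answer: yes yes no yes yes yes

Derivation:
Step 0: SEND seq=2000 -> in-order
Step 1: SEND seq=100 -> in-order
Step 3: SEND seq=2283 -> out-of-order
Step 4: SEND seq=2139 -> in-order
Step 6: SEND seq=181 -> in-order
Step 7: SEND seq=315 -> in-order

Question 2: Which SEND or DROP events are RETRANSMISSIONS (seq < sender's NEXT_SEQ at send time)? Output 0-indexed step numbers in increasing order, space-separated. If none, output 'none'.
Answer: 4

Derivation:
Step 0: SEND seq=2000 -> fresh
Step 1: SEND seq=100 -> fresh
Step 2: DROP seq=2139 -> fresh
Step 3: SEND seq=2283 -> fresh
Step 4: SEND seq=2139 -> retransmit
Step 6: SEND seq=181 -> fresh
Step 7: SEND seq=315 -> fresh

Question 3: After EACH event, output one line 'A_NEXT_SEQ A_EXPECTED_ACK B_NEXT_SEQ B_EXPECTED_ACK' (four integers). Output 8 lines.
100 2139 2139 100
181 2139 2139 181
181 2139 2283 181
181 2139 2466 181
181 2466 2466 181
181 2466 2466 181
315 2466 2466 315
423 2466 2466 423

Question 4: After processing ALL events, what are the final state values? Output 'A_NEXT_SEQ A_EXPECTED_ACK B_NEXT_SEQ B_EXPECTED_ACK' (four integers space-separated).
After event 0: A_seq=100 A_ack=2139 B_seq=2139 B_ack=100
After event 1: A_seq=181 A_ack=2139 B_seq=2139 B_ack=181
After event 2: A_seq=181 A_ack=2139 B_seq=2283 B_ack=181
After event 3: A_seq=181 A_ack=2139 B_seq=2466 B_ack=181
After event 4: A_seq=181 A_ack=2466 B_seq=2466 B_ack=181
After event 5: A_seq=181 A_ack=2466 B_seq=2466 B_ack=181
After event 6: A_seq=315 A_ack=2466 B_seq=2466 B_ack=315
After event 7: A_seq=423 A_ack=2466 B_seq=2466 B_ack=423

Answer: 423 2466 2466 423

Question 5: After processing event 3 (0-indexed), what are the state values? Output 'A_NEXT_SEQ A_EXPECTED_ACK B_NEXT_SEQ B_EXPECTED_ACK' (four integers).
After event 0: A_seq=100 A_ack=2139 B_seq=2139 B_ack=100
After event 1: A_seq=181 A_ack=2139 B_seq=2139 B_ack=181
After event 2: A_seq=181 A_ack=2139 B_seq=2283 B_ack=181
After event 3: A_seq=181 A_ack=2139 B_seq=2466 B_ack=181

181 2139 2466 181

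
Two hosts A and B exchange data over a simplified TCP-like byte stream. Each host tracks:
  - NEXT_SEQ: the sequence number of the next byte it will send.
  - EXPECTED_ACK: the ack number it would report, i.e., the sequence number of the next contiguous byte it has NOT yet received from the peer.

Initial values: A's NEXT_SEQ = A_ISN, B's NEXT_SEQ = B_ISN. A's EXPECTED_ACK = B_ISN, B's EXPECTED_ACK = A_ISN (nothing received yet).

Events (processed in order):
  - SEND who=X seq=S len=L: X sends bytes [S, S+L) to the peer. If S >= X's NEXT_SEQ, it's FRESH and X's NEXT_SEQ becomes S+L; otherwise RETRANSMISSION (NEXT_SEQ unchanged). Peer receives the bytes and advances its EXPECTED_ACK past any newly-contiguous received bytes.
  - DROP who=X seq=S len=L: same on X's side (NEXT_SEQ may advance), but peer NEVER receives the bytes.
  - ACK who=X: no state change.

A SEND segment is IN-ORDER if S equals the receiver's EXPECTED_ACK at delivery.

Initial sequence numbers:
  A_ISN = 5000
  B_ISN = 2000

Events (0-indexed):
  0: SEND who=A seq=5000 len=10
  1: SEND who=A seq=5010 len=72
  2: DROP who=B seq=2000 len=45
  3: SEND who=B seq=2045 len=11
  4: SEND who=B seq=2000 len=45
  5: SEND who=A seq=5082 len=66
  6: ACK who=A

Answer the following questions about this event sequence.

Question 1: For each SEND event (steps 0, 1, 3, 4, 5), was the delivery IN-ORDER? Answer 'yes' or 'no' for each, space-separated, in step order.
Answer: yes yes no yes yes

Derivation:
Step 0: SEND seq=5000 -> in-order
Step 1: SEND seq=5010 -> in-order
Step 3: SEND seq=2045 -> out-of-order
Step 4: SEND seq=2000 -> in-order
Step 5: SEND seq=5082 -> in-order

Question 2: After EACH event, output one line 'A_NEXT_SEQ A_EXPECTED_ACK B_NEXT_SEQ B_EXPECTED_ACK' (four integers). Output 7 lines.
5010 2000 2000 5010
5082 2000 2000 5082
5082 2000 2045 5082
5082 2000 2056 5082
5082 2056 2056 5082
5148 2056 2056 5148
5148 2056 2056 5148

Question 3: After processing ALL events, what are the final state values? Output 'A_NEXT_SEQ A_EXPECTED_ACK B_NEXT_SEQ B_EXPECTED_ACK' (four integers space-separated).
Answer: 5148 2056 2056 5148

Derivation:
After event 0: A_seq=5010 A_ack=2000 B_seq=2000 B_ack=5010
After event 1: A_seq=5082 A_ack=2000 B_seq=2000 B_ack=5082
After event 2: A_seq=5082 A_ack=2000 B_seq=2045 B_ack=5082
After event 3: A_seq=5082 A_ack=2000 B_seq=2056 B_ack=5082
After event 4: A_seq=5082 A_ack=2056 B_seq=2056 B_ack=5082
After event 5: A_seq=5148 A_ack=2056 B_seq=2056 B_ack=5148
After event 6: A_seq=5148 A_ack=2056 B_seq=2056 B_ack=5148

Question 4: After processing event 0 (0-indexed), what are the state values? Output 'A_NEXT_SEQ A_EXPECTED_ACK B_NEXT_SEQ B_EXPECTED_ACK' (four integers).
After event 0: A_seq=5010 A_ack=2000 B_seq=2000 B_ack=5010

5010 2000 2000 5010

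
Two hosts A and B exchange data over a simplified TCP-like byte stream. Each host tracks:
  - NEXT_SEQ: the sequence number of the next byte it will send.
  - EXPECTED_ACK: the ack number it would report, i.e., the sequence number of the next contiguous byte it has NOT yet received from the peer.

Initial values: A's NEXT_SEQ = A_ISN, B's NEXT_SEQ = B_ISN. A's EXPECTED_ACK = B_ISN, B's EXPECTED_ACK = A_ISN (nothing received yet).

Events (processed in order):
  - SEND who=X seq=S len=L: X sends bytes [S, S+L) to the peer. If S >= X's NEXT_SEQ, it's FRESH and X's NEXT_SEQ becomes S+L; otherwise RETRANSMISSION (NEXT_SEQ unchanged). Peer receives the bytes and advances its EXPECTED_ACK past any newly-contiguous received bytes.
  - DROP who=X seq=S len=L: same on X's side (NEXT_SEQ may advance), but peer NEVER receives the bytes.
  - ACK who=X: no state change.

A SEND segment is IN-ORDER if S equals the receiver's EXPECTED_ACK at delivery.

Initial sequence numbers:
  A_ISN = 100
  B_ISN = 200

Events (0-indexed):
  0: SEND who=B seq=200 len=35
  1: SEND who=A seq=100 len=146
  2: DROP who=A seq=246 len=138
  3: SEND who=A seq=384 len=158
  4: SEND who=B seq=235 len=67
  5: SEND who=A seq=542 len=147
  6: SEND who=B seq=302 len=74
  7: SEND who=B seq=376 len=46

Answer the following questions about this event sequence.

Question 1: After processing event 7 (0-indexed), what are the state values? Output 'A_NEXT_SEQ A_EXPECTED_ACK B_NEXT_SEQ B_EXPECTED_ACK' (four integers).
After event 0: A_seq=100 A_ack=235 B_seq=235 B_ack=100
After event 1: A_seq=246 A_ack=235 B_seq=235 B_ack=246
After event 2: A_seq=384 A_ack=235 B_seq=235 B_ack=246
After event 3: A_seq=542 A_ack=235 B_seq=235 B_ack=246
After event 4: A_seq=542 A_ack=302 B_seq=302 B_ack=246
After event 5: A_seq=689 A_ack=302 B_seq=302 B_ack=246
After event 6: A_seq=689 A_ack=376 B_seq=376 B_ack=246
After event 7: A_seq=689 A_ack=422 B_seq=422 B_ack=246

689 422 422 246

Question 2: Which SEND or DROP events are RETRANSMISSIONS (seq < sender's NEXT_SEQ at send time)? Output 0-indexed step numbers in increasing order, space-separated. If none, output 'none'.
Step 0: SEND seq=200 -> fresh
Step 1: SEND seq=100 -> fresh
Step 2: DROP seq=246 -> fresh
Step 3: SEND seq=384 -> fresh
Step 4: SEND seq=235 -> fresh
Step 5: SEND seq=542 -> fresh
Step 6: SEND seq=302 -> fresh
Step 7: SEND seq=376 -> fresh

Answer: none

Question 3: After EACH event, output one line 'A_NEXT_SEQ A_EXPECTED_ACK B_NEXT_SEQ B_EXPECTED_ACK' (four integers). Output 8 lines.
100 235 235 100
246 235 235 246
384 235 235 246
542 235 235 246
542 302 302 246
689 302 302 246
689 376 376 246
689 422 422 246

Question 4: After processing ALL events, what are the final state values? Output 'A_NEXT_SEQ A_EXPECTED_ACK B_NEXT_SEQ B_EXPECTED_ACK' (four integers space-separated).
After event 0: A_seq=100 A_ack=235 B_seq=235 B_ack=100
After event 1: A_seq=246 A_ack=235 B_seq=235 B_ack=246
After event 2: A_seq=384 A_ack=235 B_seq=235 B_ack=246
After event 3: A_seq=542 A_ack=235 B_seq=235 B_ack=246
After event 4: A_seq=542 A_ack=302 B_seq=302 B_ack=246
After event 5: A_seq=689 A_ack=302 B_seq=302 B_ack=246
After event 6: A_seq=689 A_ack=376 B_seq=376 B_ack=246
After event 7: A_seq=689 A_ack=422 B_seq=422 B_ack=246

Answer: 689 422 422 246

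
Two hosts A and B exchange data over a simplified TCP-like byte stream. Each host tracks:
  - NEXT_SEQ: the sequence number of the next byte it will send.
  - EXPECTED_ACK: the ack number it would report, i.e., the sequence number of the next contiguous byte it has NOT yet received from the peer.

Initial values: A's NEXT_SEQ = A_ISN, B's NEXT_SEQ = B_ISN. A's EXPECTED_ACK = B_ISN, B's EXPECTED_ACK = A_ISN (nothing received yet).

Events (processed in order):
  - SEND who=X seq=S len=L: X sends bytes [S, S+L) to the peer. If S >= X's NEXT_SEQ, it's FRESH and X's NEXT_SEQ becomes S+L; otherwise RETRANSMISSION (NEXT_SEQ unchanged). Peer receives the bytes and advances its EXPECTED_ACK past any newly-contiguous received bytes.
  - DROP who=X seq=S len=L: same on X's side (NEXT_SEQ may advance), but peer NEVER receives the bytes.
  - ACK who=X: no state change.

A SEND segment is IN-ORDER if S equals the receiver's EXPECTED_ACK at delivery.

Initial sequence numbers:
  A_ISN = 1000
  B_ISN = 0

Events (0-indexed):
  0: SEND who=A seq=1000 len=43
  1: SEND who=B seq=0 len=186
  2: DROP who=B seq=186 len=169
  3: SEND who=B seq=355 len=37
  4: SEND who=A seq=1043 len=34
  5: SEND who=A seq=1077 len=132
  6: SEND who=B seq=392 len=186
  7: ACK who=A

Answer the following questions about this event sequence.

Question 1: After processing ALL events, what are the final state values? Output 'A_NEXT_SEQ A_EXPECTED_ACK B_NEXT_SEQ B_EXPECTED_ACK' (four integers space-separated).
Answer: 1209 186 578 1209

Derivation:
After event 0: A_seq=1043 A_ack=0 B_seq=0 B_ack=1043
After event 1: A_seq=1043 A_ack=186 B_seq=186 B_ack=1043
After event 2: A_seq=1043 A_ack=186 B_seq=355 B_ack=1043
After event 3: A_seq=1043 A_ack=186 B_seq=392 B_ack=1043
After event 4: A_seq=1077 A_ack=186 B_seq=392 B_ack=1077
After event 5: A_seq=1209 A_ack=186 B_seq=392 B_ack=1209
After event 6: A_seq=1209 A_ack=186 B_seq=578 B_ack=1209
After event 7: A_seq=1209 A_ack=186 B_seq=578 B_ack=1209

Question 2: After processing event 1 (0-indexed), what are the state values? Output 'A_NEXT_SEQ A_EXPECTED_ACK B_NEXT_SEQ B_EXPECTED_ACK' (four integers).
After event 0: A_seq=1043 A_ack=0 B_seq=0 B_ack=1043
After event 1: A_seq=1043 A_ack=186 B_seq=186 B_ack=1043

1043 186 186 1043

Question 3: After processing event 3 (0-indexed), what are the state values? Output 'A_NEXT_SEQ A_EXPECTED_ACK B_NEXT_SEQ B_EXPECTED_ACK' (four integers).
After event 0: A_seq=1043 A_ack=0 B_seq=0 B_ack=1043
After event 1: A_seq=1043 A_ack=186 B_seq=186 B_ack=1043
After event 2: A_seq=1043 A_ack=186 B_seq=355 B_ack=1043
After event 3: A_seq=1043 A_ack=186 B_seq=392 B_ack=1043

1043 186 392 1043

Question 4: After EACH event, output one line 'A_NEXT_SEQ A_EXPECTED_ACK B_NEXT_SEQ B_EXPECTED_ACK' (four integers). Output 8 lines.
1043 0 0 1043
1043 186 186 1043
1043 186 355 1043
1043 186 392 1043
1077 186 392 1077
1209 186 392 1209
1209 186 578 1209
1209 186 578 1209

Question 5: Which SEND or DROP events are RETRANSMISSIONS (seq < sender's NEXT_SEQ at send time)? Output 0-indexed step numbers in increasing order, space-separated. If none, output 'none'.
Step 0: SEND seq=1000 -> fresh
Step 1: SEND seq=0 -> fresh
Step 2: DROP seq=186 -> fresh
Step 3: SEND seq=355 -> fresh
Step 4: SEND seq=1043 -> fresh
Step 5: SEND seq=1077 -> fresh
Step 6: SEND seq=392 -> fresh

Answer: none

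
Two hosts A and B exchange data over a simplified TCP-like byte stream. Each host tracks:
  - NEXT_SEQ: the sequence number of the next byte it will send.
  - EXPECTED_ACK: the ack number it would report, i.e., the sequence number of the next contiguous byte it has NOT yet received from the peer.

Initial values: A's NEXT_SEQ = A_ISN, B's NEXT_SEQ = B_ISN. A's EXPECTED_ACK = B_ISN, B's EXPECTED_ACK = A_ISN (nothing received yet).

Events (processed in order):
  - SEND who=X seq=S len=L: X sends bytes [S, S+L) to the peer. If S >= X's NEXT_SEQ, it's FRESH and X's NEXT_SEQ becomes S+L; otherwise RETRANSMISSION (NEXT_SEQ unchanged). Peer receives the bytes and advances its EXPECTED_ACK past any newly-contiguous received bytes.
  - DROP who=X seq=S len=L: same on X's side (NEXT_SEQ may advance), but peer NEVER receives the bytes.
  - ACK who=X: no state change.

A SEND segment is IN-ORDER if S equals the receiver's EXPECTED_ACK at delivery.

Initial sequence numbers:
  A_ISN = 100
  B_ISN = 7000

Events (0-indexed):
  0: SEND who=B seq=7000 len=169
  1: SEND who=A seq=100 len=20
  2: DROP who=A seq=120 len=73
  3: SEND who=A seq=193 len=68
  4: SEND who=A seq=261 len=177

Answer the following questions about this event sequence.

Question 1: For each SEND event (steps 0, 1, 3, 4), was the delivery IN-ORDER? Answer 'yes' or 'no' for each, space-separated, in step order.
Answer: yes yes no no

Derivation:
Step 0: SEND seq=7000 -> in-order
Step 1: SEND seq=100 -> in-order
Step 3: SEND seq=193 -> out-of-order
Step 4: SEND seq=261 -> out-of-order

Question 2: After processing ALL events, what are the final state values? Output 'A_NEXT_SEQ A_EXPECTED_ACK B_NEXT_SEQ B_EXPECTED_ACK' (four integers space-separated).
Answer: 438 7169 7169 120

Derivation:
After event 0: A_seq=100 A_ack=7169 B_seq=7169 B_ack=100
After event 1: A_seq=120 A_ack=7169 B_seq=7169 B_ack=120
After event 2: A_seq=193 A_ack=7169 B_seq=7169 B_ack=120
After event 3: A_seq=261 A_ack=7169 B_seq=7169 B_ack=120
After event 4: A_seq=438 A_ack=7169 B_seq=7169 B_ack=120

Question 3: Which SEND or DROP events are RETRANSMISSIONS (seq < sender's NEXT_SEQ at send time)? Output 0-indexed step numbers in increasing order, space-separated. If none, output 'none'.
Answer: none

Derivation:
Step 0: SEND seq=7000 -> fresh
Step 1: SEND seq=100 -> fresh
Step 2: DROP seq=120 -> fresh
Step 3: SEND seq=193 -> fresh
Step 4: SEND seq=261 -> fresh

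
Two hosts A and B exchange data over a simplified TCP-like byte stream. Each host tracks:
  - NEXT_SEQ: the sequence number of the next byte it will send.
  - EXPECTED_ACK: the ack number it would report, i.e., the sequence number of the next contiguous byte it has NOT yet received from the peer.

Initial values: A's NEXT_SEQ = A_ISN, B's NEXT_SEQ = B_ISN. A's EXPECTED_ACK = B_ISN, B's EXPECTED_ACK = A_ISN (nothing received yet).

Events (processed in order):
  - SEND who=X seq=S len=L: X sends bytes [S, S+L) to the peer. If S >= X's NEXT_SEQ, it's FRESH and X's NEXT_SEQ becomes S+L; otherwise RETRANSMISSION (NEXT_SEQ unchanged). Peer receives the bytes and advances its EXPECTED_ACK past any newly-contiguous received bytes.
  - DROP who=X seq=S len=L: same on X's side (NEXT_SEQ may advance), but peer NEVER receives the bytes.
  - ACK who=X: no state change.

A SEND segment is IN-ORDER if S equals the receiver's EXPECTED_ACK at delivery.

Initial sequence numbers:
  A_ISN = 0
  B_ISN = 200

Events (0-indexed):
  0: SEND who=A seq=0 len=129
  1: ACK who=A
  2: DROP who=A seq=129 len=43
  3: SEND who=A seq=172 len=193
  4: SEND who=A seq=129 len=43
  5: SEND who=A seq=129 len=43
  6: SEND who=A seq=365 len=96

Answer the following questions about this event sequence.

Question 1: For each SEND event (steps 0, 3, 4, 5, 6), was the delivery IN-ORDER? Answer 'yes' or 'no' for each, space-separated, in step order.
Step 0: SEND seq=0 -> in-order
Step 3: SEND seq=172 -> out-of-order
Step 4: SEND seq=129 -> in-order
Step 5: SEND seq=129 -> out-of-order
Step 6: SEND seq=365 -> in-order

Answer: yes no yes no yes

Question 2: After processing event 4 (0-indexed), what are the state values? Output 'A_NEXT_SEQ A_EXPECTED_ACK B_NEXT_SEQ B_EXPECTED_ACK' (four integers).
After event 0: A_seq=129 A_ack=200 B_seq=200 B_ack=129
After event 1: A_seq=129 A_ack=200 B_seq=200 B_ack=129
After event 2: A_seq=172 A_ack=200 B_seq=200 B_ack=129
After event 3: A_seq=365 A_ack=200 B_seq=200 B_ack=129
After event 4: A_seq=365 A_ack=200 B_seq=200 B_ack=365

365 200 200 365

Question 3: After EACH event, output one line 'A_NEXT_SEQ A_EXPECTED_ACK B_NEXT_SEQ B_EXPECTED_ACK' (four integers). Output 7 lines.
129 200 200 129
129 200 200 129
172 200 200 129
365 200 200 129
365 200 200 365
365 200 200 365
461 200 200 461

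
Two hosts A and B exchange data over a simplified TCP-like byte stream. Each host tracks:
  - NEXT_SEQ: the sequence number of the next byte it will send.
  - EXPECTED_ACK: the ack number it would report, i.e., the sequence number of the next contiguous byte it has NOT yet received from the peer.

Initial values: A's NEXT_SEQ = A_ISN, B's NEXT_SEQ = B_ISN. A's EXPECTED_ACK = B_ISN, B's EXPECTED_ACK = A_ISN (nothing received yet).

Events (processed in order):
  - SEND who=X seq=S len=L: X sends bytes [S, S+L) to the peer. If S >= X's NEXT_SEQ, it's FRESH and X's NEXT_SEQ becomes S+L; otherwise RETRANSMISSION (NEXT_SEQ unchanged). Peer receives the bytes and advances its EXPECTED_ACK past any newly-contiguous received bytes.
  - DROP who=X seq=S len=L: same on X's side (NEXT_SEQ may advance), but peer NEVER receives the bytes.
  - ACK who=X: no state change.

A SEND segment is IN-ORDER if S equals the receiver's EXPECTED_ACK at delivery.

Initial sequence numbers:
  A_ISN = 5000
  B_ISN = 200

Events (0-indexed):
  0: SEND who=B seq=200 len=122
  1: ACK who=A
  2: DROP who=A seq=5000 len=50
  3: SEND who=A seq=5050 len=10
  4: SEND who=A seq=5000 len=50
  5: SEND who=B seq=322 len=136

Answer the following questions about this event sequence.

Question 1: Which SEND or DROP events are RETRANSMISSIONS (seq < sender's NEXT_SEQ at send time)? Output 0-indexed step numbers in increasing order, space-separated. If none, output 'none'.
Answer: 4

Derivation:
Step 0: SEND seq=200 -> fresh
Step 2: DROP seq=5000 -> fresh
Step 3: SEND seq=5050 -> fresh
Step 4: SEND seq=5000 -> retransmit
Step 5: SEND seq=322 -> fresh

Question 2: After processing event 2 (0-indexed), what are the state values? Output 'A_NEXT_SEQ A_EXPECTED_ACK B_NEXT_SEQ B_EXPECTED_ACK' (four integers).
After event 0: A_seq=5000 A_ack=322 B_seq=322 B_ack=5000
After event 1: A_seq=5000 A_ack=322 B_seq=322 B_ack=5000
After event 2: A_seq=5050 A_ack=322 B_seq=322 B_ack=5000

5050 322 322 5000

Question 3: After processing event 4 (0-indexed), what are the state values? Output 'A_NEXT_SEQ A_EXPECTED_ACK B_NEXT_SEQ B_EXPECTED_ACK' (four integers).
After event 0: A_seq=5000 A_ack=322 B_seq=322 B_ack=5000
After event 1: A_seq=5000 A_ack=322 B_seq=322 B_ack=5000
After event 2: A_seq=5050 A_ack=322 B_seq=322 B_ack=5000
After event 3: A_seq=5060 A_ack=322 B_seq=322 B_ack=5000
After event 4: A_seq=5060 A_ack=322 B_seq=322 B_ack=5060

5060 322 322 5060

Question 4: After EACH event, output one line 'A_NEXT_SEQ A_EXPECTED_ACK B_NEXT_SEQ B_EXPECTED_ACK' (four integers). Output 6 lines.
5000 322 322 5000
5000 322 322 5000
5050 322 322 5000
5060 322 322 5000
5060 322 322 5060
5060 458 458 5060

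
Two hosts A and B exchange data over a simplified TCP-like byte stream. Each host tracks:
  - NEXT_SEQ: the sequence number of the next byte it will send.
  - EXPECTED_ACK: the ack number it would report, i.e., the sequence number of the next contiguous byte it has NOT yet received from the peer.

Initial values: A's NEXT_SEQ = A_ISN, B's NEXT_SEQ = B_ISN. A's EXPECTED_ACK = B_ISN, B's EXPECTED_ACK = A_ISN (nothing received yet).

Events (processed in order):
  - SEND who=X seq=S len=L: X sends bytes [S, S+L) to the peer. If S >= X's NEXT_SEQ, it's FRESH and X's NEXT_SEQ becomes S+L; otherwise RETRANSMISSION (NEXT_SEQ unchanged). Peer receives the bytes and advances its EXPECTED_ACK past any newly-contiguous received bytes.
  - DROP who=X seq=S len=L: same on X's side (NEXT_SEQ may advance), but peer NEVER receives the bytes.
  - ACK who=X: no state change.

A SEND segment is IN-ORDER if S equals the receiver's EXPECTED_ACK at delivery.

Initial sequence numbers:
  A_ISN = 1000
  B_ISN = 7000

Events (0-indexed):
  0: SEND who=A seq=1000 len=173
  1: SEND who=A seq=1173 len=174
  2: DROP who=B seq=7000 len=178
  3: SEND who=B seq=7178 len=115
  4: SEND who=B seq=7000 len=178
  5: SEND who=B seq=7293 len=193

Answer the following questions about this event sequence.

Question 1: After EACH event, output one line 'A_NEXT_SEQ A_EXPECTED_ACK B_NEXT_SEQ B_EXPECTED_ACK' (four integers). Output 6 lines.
1173 7000 7000 1173
1347 7000 7000 1347
1347 7000 7178 1347
1347 7000 7293 1347
1347 7293 7293 1347
1347 7486 7486 1347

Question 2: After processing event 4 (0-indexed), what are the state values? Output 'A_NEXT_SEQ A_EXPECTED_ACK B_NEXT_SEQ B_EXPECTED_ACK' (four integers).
After event 0: A_seq=1173 A_ack=7000 B_seq=7000 B_ack=1173
After event 1: A_seq=1347 A_ack=7000 B_seq=7000 B_ack=1347
After event 2: A_seq=1347 A_ack=7000 B_seq=7178 B_ack=1347
After event 3: A_seq=1347 A_ack=7000 B_seq=7293 B_ack=1347
After event 4: A_seq=1347 A_ack=7293 B_seq=7293 B_ack=1347

1347 7293 7293 1347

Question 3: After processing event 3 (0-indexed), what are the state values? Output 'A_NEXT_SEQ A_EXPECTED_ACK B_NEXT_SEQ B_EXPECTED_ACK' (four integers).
After event 0: A_seq=1173 A_ack=7000 B_seq=7000 B_ack=1173
After event 1: A_seq=1347 A_ack=7000 B_seq=7000 B_ack=1347
After event 2: A_seq=1347 A_ack=7000 B_seq=7178 B_ack=1347
After event 3: A_seq=1347 A_ack=7000 B_seq=7293 B_ack=1347

1347 7000 7293 1347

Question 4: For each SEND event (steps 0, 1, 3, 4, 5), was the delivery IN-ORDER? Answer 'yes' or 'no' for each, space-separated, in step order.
Answer: yes yes no yes yes

Derivation:
Step 0: SEND seq=1000 -> in-order
Step 1: SEND seq=1173 -> in-order
Step 3: SEND seq=7178 -> out-of-order
Step 4: SEND seq=7000 -> in-order
Step 5: SEND seq=7293 -> in-order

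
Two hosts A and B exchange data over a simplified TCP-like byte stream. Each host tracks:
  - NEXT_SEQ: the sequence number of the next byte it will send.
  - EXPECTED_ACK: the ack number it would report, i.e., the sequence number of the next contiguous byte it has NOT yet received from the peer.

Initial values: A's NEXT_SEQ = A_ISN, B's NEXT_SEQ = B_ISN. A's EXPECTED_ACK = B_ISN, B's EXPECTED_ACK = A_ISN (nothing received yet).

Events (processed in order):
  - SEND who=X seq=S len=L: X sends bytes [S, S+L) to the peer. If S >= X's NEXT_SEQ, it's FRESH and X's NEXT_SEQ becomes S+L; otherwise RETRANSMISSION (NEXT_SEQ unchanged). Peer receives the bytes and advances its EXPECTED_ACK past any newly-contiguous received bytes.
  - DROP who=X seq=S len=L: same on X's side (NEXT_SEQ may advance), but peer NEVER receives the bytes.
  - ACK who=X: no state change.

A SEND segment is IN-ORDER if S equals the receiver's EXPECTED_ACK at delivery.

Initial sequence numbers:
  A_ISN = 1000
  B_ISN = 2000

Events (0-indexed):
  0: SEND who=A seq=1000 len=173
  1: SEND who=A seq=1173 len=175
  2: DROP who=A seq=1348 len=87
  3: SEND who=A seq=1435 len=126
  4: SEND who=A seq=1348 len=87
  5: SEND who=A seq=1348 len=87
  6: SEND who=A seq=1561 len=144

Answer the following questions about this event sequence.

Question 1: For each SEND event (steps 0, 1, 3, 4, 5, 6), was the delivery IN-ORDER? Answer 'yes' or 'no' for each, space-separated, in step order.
Answer: yes yes no yes no yes

Derivation:
Step 0: SEND seq=1000 -> in-order
Step 1: SEND seq=1173 -> in-order
Step 3: SEND seq=1435 -> out-of-order
Step 4: SEND seq=1348 -> in-order
Step 5: SEND seq=1348 -> out-of-order
Step 6: SEND seq=1561 -> in-order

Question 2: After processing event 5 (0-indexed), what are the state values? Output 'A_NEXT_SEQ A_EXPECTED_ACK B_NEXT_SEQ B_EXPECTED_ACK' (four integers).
After event 0: A_seq=1173 A_ack=2000 B_seq=2000 B_ack=1173
After event 1: A_seq=1348 A_ack=2000 B_seq=2000 B_ack=1348
After event 2: A_seq=1435 A_ack=2000 B_seq=2000 B_ack=1348
After event 3: A_seq=1561 A_ack=2000 B_seq=2000 B_ack=1348
After event 4: A_seq=1561 A_ack=2000 B_seq=2000 B_ack=1561
After event 5: A_seq=1561 A_ack=2000 B_seq=2000 B_ack=1561

1561 2000 2000 1561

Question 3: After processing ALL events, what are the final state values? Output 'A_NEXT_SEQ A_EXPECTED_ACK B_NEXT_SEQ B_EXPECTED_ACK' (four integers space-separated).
Answer: 1705 2000 2000 1705

Derivation:
After event 0: A_seq=1173 A_ack=2000 B_seq=2000 B_ack=1173
After event 1: A_seq=1348 A_ack=2000 B_seq=2000 B_ack=1348
After event 2: A_seq=1435 A_ack=2000 B_seq=2000 B_ack=1348
After event 3: A_seq=1561 A_ack=2000 B_seq=2000 B_ack=1348
After event 4: A_seq=1561 A_ack=2000 B_seq=2000 B_ack=1561
After event 5: A_seq=1561 A_ack=2000 B_seq=2000 B_ack=1561
After event 6: A_seq=1705 A_ack=2000 B_seq=2000 B_ack=1705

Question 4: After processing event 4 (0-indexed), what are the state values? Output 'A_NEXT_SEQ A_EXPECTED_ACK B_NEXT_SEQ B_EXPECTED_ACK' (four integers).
After event 0: A_seq=1173 A_ack=2000 B_seq=2000 B_ack=1173
After event 1: A_seq=1348 A_ack=2000 B_seq=2000 B_ack=1348
After event 2: A_seq=1435 A_ack=2000 B_seq=2000 B_ack=1348
After event 3: A_seq=1561 A_ack=2000 B_seq=2000 B_ack=1348
After event 4: A_seq=1561 A_ack=2000 B_seq=2000 B_ack=1561

1561 2000 2000 1561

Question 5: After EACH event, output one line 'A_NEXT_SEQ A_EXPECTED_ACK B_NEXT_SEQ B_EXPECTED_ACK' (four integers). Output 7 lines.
1173 2000 2000 1173
1348 2000 2000 1348
1435 2000 2000 1348
1561 2000 2000 1348
1561 2000 2000 1561
1561 2000 2000 1561
1705 2000 2000 1705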